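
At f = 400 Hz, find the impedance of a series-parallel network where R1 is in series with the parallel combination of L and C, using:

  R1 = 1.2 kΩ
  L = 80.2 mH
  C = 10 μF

Step 1 — Angular frequency: ω = 2π·f = 2π·400 = 2513 rad/s.
Step 2 — Component impedances:
  R1: Z = R = 1200 Ω
  L: Z = jωL = j·2513·0.0802 = 0 + j201.6 Ω
  C: Z = 1/(jωC) = -j/(ω·C) = 0 - j39.79 Ω
Step 3 — Parallel branch: L || C = 1/(1/L + 1/C) = 0 - j49.57 Ω.
Step 4 — Series with R1: Z_total = R1 + (L || C) = 1200 - j49.57 Ω = 1201∠-2.4° Ω.

Z = 1200 - j49.57 Ω = 1201∠-2.4° Ω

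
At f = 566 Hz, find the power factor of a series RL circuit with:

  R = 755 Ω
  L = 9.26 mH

Step 1 — Angular frequency: ω = 2π·f = 2π·566 = 3556 rad/s.
Step 2 — Component impedances:
  R: Z = R = 755 Ω
  L: Z = jωL = j·3556·0.00926 = 0 + j32.93 Ω
Step 3 — Series combination: Z_total = R + L = 755 + j32.93 Ω = 755.7∠2.5° Ω.
Step 4 — Power factor: PF = cos(φ) = Re(Z)/|Z| = 755/755.7 = 0.9991.
Step 5 — Type: Im(Z) = 32.93 ⇒ lagging (phase φ = 2.5°).

PF = 0.9991 (lagging, φ = 2.5°)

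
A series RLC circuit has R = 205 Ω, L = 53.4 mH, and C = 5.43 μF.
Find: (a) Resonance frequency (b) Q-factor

Step 1 — Resonance condition Im(Z)=0 gives ω₀ = 1/√(LC).
Step 2 — ω₀ = 1/√(0.0534·5.43e-06) = 1857 rad/s.
Step 3 — f₀ = ω₀/(2π) = 295.6 Hz.
Step 4 — Series Q: Q = ω₀L/R = 1857·0.0534/205 = 0.4837.

(a) f₀ = 295.6 Hz  (b) Q = 0.4837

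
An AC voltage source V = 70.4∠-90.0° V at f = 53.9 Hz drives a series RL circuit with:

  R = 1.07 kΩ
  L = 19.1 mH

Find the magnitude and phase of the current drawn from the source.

Step 1 — Angular frequency: ω = 2π·f = 2π·53.9 = 338.7 rad/s.
Step 2 — Component impedances:
  R: Z = R = 1070 Ω
  L: Z = jωL = j·338.7·0.0191 = 0 + j6.468 Ω
Step 3 — Series combination: Z_total = R + L = 1070 + j6.468 Ω = 1070∠0.3° Ω.
Step 4 — Source phasor: V = 70.4∠-90.0° V = 0 - j70.4 V.
Step 5 — Ohm's law: I = V / Z_total = (0 - j70.4) / (1070 + j6.468) = -0.0003977 - j0.06579 A.
Step 6 — Convert to polar: |I| = 0.06579 A, ∠I = -90.3°.

I = 0.06579∠-90.3° A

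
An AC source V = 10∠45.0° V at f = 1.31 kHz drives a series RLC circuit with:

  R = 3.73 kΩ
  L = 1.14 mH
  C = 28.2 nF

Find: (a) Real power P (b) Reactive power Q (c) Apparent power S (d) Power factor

Step 1 — Angular frequency: ω = 2π·f = 2π·1310 = 8231 rad/s.
Step 2 — Component impedances:
  R: Z = R = 3730 Ω
  L: Z = jωL = j·8231·0.00114 = 0 + j9.383 Ω
  C: Z = 1/(jωC) = -j/(ω·C) = 0 - j4308 Ω
Step 3 — Series combination: Z_total = R + L + C = 3730 - j4299 Ω = 5691∠-49.1° Ω.
Step 4 — Source phasor: V = 10∠45.0° V = 7.071 + j7.071 V.
Step 5 — Current: I = V / Z = -0.0001242 + j0.001753 A = 0.001757∠94.1° A.
Step 6 — Complex power: S = V·I* = 0.01151 - j0.01327 VA.
Step 7 — Real power: P = Re(S) = 0.01151 W.
Step 8 — Reactive power: Q = Im(S) = -0.01327 VAR.
Step 9 — Apparent power: |S| = 0.01757 VA.
Step 10 — Power factor: PF = P/|S| = 0.6554 (leading).

(a) P = 0.01151 W  (b) Q = -0.01327 VAR  (c) S = 0.01757 VA  (d) PF = 0.6554 (leading)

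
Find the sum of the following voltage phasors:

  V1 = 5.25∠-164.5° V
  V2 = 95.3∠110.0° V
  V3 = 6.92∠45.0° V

Step 1 — Convert each phasor to rectangular form:
  V1 = 5.25·(cos(-164.5°) + j·sin(-164.5°)) = -5.059 - j1.403 V
  V2 = 95.3·(cos(110.0°) + j·sin(110.0°)) = -32.59 + j89.55 V
  V3 = 6.92·(cos(45.0°) + j·sin(45.0°)) = 4.893 + j4.893 V
Step 2 — Sum components: V_total = -32.76 + j93.04 V.
Step 3 — Convert to polar: |V_total| = 98.64 V, ∠V_total = 109.4°.

V_total = 98.64∠109.4° V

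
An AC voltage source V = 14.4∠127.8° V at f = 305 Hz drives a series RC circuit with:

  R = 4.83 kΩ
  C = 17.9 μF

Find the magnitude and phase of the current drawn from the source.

Step 1 — Angular frequency: ω = 2π·f = 2π·305 = 1916 rad/s.
Step 2 — Component impedances:
  R: Z = R = 4830 Ω
  C: Z = 1/(jωC) = -j/(ω·C) = 0 - j29.15 Ω
Step 3 — Series combination: Z_total = R + C = 4830 - j29.15 Ω = 4830∠-0.3° Ω.
Step 4 — Source phasor: V = 14.4∠127.8° V = -8.826 + j11.38 V.
Step 5 — Ohm's law: I = V / Z_total = (-8.826 + j11.38) / (4830 - j29.15) = -0.001841 + j0.002345 A.
Step 6 — Convert to polar: |I| = 0.002981 A, ∠I = 128.1°.

I = 0.002981∠128.1° A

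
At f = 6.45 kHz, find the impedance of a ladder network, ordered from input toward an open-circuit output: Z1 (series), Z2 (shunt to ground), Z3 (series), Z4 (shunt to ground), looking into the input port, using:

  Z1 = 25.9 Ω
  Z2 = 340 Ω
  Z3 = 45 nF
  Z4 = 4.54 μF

Step 1 — Angular frequency: ω = 2π·f = 2π·6450 = 4.053e+04 rad/s.
Step 2 — Component impedances:
  Z1: Z = R = 25.9 Ω
  Z2: Z = R = 340 Ω
  Z3: Z = 1/(jωC) = -j/(ω·C) = 0 - j548.3 Ω
  Z4: Z = 1/(jωC) = -j/(ω·C) = 0 - j5.435 Ω
Step 3 — Ladder network (open output): work backward from the far end, alternating series and parallel combinations. Z_in = 272.8 - j151.6 Ω = 312.1∠-29.1° Ω.

Z = 272.8 - j151.6 Ω = 312.1∠-29.1° Ω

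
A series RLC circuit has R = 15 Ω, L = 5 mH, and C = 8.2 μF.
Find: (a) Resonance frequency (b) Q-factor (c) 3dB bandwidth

Step 1 — Resonance: ω₀ = 1/√(LC) = 1/√(0.005·8.2e-06) = 4939 rad/s.
Step 2 — f₀ = ω₀/(2π) = 786 Hz.
Step 3 — Series Q: Q = ω₀L/R = 4939·0.005/15 = 1.646.
Step 4 — Bandwidth: Δω = ω₀/Q = 3000 rad/s; BW = Δω/(2π) = 477.5 Hz.

(a) f₀ = 786 Hz  (b) Q = 1.646  (c) BW = 477.5 Hz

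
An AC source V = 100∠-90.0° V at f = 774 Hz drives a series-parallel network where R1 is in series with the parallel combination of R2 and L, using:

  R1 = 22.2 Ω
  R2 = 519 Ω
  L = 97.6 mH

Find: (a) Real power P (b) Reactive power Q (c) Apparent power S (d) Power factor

Step 1 — Angular frequency: ω = 2π·f = 2π·774 = 4863 rad/s.
Step 2 — Component impedances:
  R1: Z = R = 22.2 Ω
  R2: Z = R = 519 Ω
  L: Z = jωL = j·4863·0.0976 = 0 + j474.6 Ω
Step 3 — Parallel branch: R2 || L = 1/(1/R2 + 1/L) = 236.4 + j258.5 Ω.
Step 4 — Series with R1: Z_total = R1 + (R2 || L) = 258.6 + j258.5 Ω = 365.6∠45.0° Ω.
Step 5 — Source phasor: V = 100∠-90.0° V = 0 - j100 V.
Step 6 — Current: I = V / Z = -0.1934 - j0.1934 A = 0.2735∠-135.0° A.
Step 7 — Complex power: S = V·I* = 19.34 + j19.34 VA.
Step 8 — Real power: P = Re(S) = 19.34 W.
Step 9 — Reactive power: Q = Im(S) = 19.34 VAR.
Step 10 — Apparent power: |S| = 27.35 VA.
Step 11 — Power factor: PF = P/|S| = 0.7073 (lagging).

(a) P = 19.34 W  (b) Q = 19.34 VAR  (c) S = 27.35 VA  (d) PF = 0.7073 (lagging)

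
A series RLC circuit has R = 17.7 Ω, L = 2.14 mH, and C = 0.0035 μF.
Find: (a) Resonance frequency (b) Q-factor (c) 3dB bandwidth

Step 1 — Resonance: ω₀ = 1/√(LC) = 1/√(0.00214·3.5e-09) = 3.654e+05 rad/s.
Step 2 — f₀ = ω₀/(2π) = 5.815e+04 Hz.
Step 3 — Series Q: Q = ω₀L/R = 3.654e+05·0.00214/17.7 = 44.18.
Step 4 — Bandwidth: Δω = ω₀/Q = 8271 rad/s; BW = Δω/(2π) = 1316 Hz.

(a) f₀ = 5.815e+04 Hz  (b) Q = 44.18  (c) BW = 1316 Hz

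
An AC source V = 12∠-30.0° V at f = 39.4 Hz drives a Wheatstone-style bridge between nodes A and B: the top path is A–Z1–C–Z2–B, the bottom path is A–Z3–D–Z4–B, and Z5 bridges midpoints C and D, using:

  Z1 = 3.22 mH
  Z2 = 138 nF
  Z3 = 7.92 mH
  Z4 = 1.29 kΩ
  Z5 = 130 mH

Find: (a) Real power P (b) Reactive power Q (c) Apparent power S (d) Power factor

Step 1 — Angular frequency: ω = 2π·f = 2π·39.4 = 247.6 rad/s.
Step 2 — Component impedances:
  Z1: Z = jωL = j·247.6·0.00322 = 0 + j0.7971 Ω
  Z2: Z = 1/(jωC) = -j/(ω·C) = 0 - j2.927e+04 Ω
  Z3: Z = jωL = j·247.6·0.00792 = 0 + j1.961 Ω
  Z4: Z = R = 1290 Ω
  Z5: Z = jωL = j·247.6·0.13 = 0 + j32.18 Ω
Step 3 — Bridge requires nodal analysis (the Z5 bridge couples midpoints C and D, so the two paths cannot be reduced to a simple series/parallel combination). Setting node B to ground and injecting 1 A at node A, the 3-node admittance system at A, C, D solves to V_A = Z_AB = 1288 - j54.9 Ω = 1289∠-2.4° Ω.
Step 4 — Source phasor: V = 12∠-30.0° V = 10.39 - j6 V.
Step 5 — Current: I = V / Z = 0.008254 - j0.004308 A = 0.009311∠-27.6° A.
Step 6 — Complex power: S = V·I* = 0.1116 - j0.004759 VA.
Step 7 — Real power: P = Re(S) = 0.1116 W.
Step 8 — Reactive power: Q = Im(S) = -0.004759 VAR.
Step 9 — Apparent power: |S| = 0.1117 VA.
Step 10 — Power factor: PF = P/|S| = 0.9991 (leading).

(a) P = 0.1116 W  (b) Q = -0.004759 VAR  (c) S = 0.1117 VA  (d) PF = 0.9991 (leading)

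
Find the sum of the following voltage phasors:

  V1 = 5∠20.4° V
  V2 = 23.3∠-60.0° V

Step 1 — Convert each phasor to rectangular form:
  V1 = 5·(cos(20.4°) + j·sin(20.4°)) = 4.686 + j1.743 V
  V2 = 23.3·(cos(-60.0°) + j·sin(-60.0°)) = 11.65 - j20.18 V
Step 2 — Sum components: V_total = 16.34 - j18.44 V.
Step 3 — Convert to polar: |V_total| = 24.63 V, ∠V_total = -48.5°.

V_total = 24.63∠-48.5° V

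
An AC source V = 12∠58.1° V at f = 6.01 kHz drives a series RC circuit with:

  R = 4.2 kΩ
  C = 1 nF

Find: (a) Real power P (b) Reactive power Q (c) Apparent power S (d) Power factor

Step 1 — Angular frequency: ω = 2π·f = 2π·6010 = 3.776e+04 rad/s.
Step 2 — Component impedances:
  R: Z = R = 4200 Ω
  C: Z = 1/(jωC) = -j/(ω·C) = 0 - j2.648e+04 Ω
Step 3 — Series combination: Z_total = R + C = 4200 - j2.648e+04 Ω = 2.681e+04∠-81.0° Ω.
Step 4 — Source phasor: V = 12∠58.1° V = 6.341 + j10.19 V.
Step 5 — Current: I = V / Z = -0.0003382 + j0.0002931 A = 0.0004475∠139.1° A.
Step 6 — Complex power: S = V·I* = 0.0008413 - j0.005304 VA.
Step 7 — Real power: P = Re(S) = 0.0008413 W.
Step 8 — Reactive power: Q = Im(S) = -0.005304 VAR.
Step 9 — Apparent power: |S| = 0.005371 VA.
Step 10 — Power factor: PF = P/|S| = 0.1566 (leading).

(a) P = 0.0008413 W  (b) Q = -0.005304 VAR  (c) S = 0.005371 VA  (d) PF = 0.1566 (leading)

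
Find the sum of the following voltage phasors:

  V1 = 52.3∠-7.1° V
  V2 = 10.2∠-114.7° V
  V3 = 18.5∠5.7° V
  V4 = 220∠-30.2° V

Step 1 — Convert each phasor to rectangular form:
  V1 = 52.3·(cos(-7.1°) + j·sin(-7.1°)) = 51.9 - j6.464 V
  V2 = 10.2·(cos(-114.7°) + j·sin(-114.7°)) = -4.262 - j9.267 V
  V3 = 18.5·(cos(5.7°) + j·sin(5.7°)) = 18.41 + j1.837 V
  V4 = 220·(cos(-30.2°) + j·sin(-30.2°)) = 190.1 - j110.7 V
Step 2 — Sum components: V_total = 256.2 - j124.6 V.
Step 3 — Convert to polar: |V_total| = 284.9 V, ∠V_total = -25.9°.

V_total = 284.9∠-25.9° V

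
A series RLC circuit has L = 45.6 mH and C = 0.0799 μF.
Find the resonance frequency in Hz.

Step 1 — Resonance condition Im(Z)=0 gives ω₀ = 1/√(LC).
Step 2 — ω₀ = 1/√(0.0456·7.99e-08) = 1.657e+04 rad/s.
Step 3 — f₀ = ω₀/(2π) = 2637 Hz.

f₀ = 2637 Hz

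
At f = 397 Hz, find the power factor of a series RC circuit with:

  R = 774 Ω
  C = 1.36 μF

Step 1 — Angular frequency: ω = 2π·f = 2π·397 = 2494 rad/s.
Step 2 — Component impedances:
  R: Z = R = 774 Ω
  C: Z = 1/(jωC) = -j/(ω·C) = 0 - j294.8 Ω
Step 3 — Series combination: Z_total = R + C = 774 - j294.8 Ω = 828.2∠-20.8° Ω.
Step 4 — Power factor: PF = cos(φ) = Re(Z)/|Z| = 774/828.23 = 0.9345.
Step 5 — Type: Im(Z) = -294.8 ⇒ leading (phase φ = -20.8°).

PF = 0.9345 (leading, φ = -20.8°)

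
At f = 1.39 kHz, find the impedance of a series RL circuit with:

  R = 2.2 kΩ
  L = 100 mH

Step 1 — Angular frequency: ω = 2π·f = 2π·1390 = 8734 rad/s.
Step 2 — Component impedances:
  R: Z = R = 2200 Ω
  L: Z = jωL = j·8734·0.1 = 0 + j873.4 Ω
Step 3 — Series combination: Z_total = R + L = 2200 + j873.4 Ω = 2367∠21.7° Ω.

Z = 2200 + j873.4 Ω = 2367∠21.7° Ω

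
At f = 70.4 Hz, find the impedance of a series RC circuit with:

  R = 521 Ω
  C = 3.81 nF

Step 1 — Angular frequency: ω = 2π·f = 2π·70.4 = 442.3 rad/s.
Step 2 — Component impedances:
  R: Z = R = 521 Ω
  C: Z = 1/(jωC) = -j/(ω·C) = 0 - j5.934e+05 Ω
Step 3 — Series combination: Z_total = R + C = 521 - j5.934e+05 Ω = 5.934e+05∠-89.9° Ω.

Z = 521 - j5.934e+05 Ω = 5.934e+05∠-89.9° Ω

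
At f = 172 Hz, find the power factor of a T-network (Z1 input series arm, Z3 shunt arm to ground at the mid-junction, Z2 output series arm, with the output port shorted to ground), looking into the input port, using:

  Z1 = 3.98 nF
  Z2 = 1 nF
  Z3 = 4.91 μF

Step 1 — Angular frequency: ω = 2π·f = 2π·172 = 1081 rad/s.
Step 2 — Component impedances:
  Z1: Z = 1/(jωC) = -j/(ω·C) = 0 - j2.325e+05 Ω
  Z2: Z = 1/(jωC) = -j/(ω·C) = 0 - j9.253e+05 Ω
  Z3: Z = 1/(jωC) = -j/(ω·C) = 0 - j188.5 Ω
Step 3 — With the output port shorted to ground, the output series arm Z2 runs from the junction to ground; the shunt arm Z3 also runs from the junction to ground. They appear in parallel: Z3 || Z2 = 0 - j188.4 Ω.
Step 4 — Series with input arm Z1: Z_in = Z1 + (Z3 || Z2) = 0 - j2.327e+05 Ω = 2.327e+05∠-90.0° Ω.
Step 5 — Power factor: PF = cos(φ) = Re(Z)/|Z| = 0/2.327e+05 = 0.
Step 6 — Type: Im(Z) = -2.327e+05 ⇒ leading (phase φ = -90.0°).

PF = 0 (leading, φ = -90.0°)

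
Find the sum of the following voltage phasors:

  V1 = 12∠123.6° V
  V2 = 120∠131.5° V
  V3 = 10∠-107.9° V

Step 1 — Convert each phasor to rectangular form:
  V1 = 12·(cos(123.6°) + j·sin(123.6°)) = -6.641 + j9.995 V
  V2 = 120·(cos(131.5°) + j·sin(131.5°)) = -79.51 + j89.87 V
  V3 = 10·(cos(-107.9°) + j·sin(-107.9°)) = -3.074 - j9.516 V
Step 2 — Sum components: V_total = -89.23 + j90.35 V.
Step 3 — Convert to polar: |V_total| = 127 V, ∠V_total = 134.6°.

V_total = 127∠134.6° V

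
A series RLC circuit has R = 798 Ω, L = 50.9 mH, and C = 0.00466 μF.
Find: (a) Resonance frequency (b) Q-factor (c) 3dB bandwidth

Step 1 — Resonance: ω₀ = 1/√(LC) = 1/√(0.0509·4.66e-09) = 6.493e+04 rad/s.
Step 2 — f₀ = ω₀/(2π) = 1.033e+04 Hz.
Step 3 — Series Q: Q = ω₀L/R = 6.493e+04·0.0509/798 = 4.142.
Step 4 — Bandwidth: Δω = ω₀/Q = 1.568e+04 rad/s; BW = Δω/(2π) = 2495 Hz.

(a) f₀ = 1.033e+04 Hz  (b) Q = 4.142  (c) BW = 2495 Hz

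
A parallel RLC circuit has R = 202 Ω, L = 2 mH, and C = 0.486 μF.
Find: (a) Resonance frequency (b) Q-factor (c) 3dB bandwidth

Step 1 — Resonance: ω₀ = 1/√(LC) = 1/√(0.002·4.86e-07) = 3.208e+04 rad/s.
Step 2 — f₀ = ω₀/(2π) = 5105 Hz.
Step 3 — Parallel Q: Q = R/(ω₀L) = 202/(3.208e+04·0.002) = 3.149.
Step 4 — Bandwidth: Δω = ω₀/Q = 1.019e+04 rad/s; BW = Δω/(2π) = 1621 Hz.

(a) f₀ = 5105 Hz  (b) Q = 3.149  (c) BW = 1621 Hz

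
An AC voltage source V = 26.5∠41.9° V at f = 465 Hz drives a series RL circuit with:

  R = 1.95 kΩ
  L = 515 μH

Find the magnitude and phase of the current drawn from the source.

Step 1 — Angular frequency: ω = 2π·f = 2π·465 = 2922 rad/s.
Step 2 — Component impedances:
  R: Z = R = 1950 Ω
  L: Z = jωL = j·2922·0.000515 = 0 + j1.505 Ω
Step 3 — Series combination: Z_total = R + L = 1950 + j1.505 Ω = 1950∠0.0° Ω.
Step 4 — Source phasor: V = 26.5∠41.9° V = 19.72 + j17.7 V.
Step 5 — Ohm's law: I = V / Z_total = (19.72 + j17.7) / (1950 + j1.505) = 0.01012 + j0.009068 A.
Step 6 — Convert to polar: |I| = 0.01359 A, ∠I = 41.9°.

I = 0.01359∠41.9° A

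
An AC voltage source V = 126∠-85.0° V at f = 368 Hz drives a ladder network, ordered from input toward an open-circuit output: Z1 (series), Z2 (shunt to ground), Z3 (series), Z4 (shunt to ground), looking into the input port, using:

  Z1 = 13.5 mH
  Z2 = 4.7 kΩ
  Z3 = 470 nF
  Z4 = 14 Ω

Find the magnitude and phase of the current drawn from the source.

Step 1 — Angular frequency: ω = 2π·f = 2π·368 = 2312 rad/s.
Step 2 — Component impedances:
  Z1: Z = jωL = j·2312·0.0135 = 0 + j31.21 Ω
  Z2: Z = R = 4700 Ω
  Z3: Z = 1/(jωC) = -j/(ω·C) = 0 - j920.2 Ω
  Z4: Z = R = 14 Ω
Step 3 — Ladder network (open output): work backward from the far end, alternating series and parallel combinations. Z_in = 186 - j849.9 Ω = 870∠-77.7° Ω.
Step 4 — Source phasor: V = 126∠-85.0° V = 10.98 - j125.5 V.
Step 5 — Ohm's law: I = V / Z_total = (10.98 - j125.5) / (186 - j849.9) = 0.1436 - j0.01851 A.
Step 6 — Convert to polar: |I| = 0.1448 A, ∠I = -7.3°.

I = 0.1448∠-7.3° A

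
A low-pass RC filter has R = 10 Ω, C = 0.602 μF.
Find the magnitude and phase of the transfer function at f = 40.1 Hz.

Step 1 — Angular frequency: ω = 2π·40.1 = 252 rad/s.
Step 2 — Transfer function: H(jω) = 1/(1 + jωRC).
Step 3 — Denominator: 1 + jωRC = 1 + j·252·10·6.02e-07 = 1 + j0.001517.
Step 4 — H = 1 - j0.001517.
Step 5 — Magnitude: |H| = 1 (-0.0 dB); phase: φ = -0.1°.

|H| = 1 (-0.0 dB), φ = -0.1°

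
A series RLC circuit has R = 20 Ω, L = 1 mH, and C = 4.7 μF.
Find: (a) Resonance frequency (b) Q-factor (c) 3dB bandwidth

Step 1 — Resonance: ω₀ = 1/√(LC) = 1/√(0.001·4.7e-06) = 1.459e+04 rad/s.
Step 2 — f₀ = ω₀/(2π) = 2322 Hz.
Step 3 — Series Q: Q = ω₀L/R = 1.459e+04·0.001/20 = 0.7293.
Step 4 — Bandwidth: Δω = ω₀/Q = 2e+04 rad/s; BW = Δω/(2π) = 3183 Hz.

(a) f₀ = 2322 Hz  (b) Q = 0.7293  (c) BW = 3183 Hz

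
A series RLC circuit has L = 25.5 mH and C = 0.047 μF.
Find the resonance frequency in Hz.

Step 1 — Resonance condition Im(Z)=0 gives ω₀ = 1/√(LC).
Step 2 — ω₀ = 1/√(0.0255·4.7e-08) = 2.889e+04 rad/s.
Step 3 — f₀ = ω₀/(2π) = 4597 Hz.

f₀ = 4597 Hz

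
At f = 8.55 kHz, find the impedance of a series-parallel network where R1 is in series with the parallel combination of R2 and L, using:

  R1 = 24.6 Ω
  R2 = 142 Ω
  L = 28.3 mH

Step 1 — Angular frequency: ω = 2π·f = 2π·8550 = 5.372e+04 rad/s.
Step 2 — Component impedances:
  R1: Z = R = 24.6 Ω
  R2: Z = R = 142 Ω
  L: Z = jωL = j·5.372e+04·0.0283 = 0 + j1520 Ω
Step 3 — Parallel branch: R2 || L = 1/(1/R2 + 1/L) = 140.8 + j13.15 Ω.
Step 4 — Series with R1: Z_total = R1 + (R2 || L) = 165.4 + j13.15 Ω = 165.9∠4.5° Ω.

Z = 165.4 + j13.15 Ω = 165.9∠4.5° Ω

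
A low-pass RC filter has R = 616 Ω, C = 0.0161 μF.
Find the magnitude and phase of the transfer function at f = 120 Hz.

Step 1 — Angular frequency: ω = 2π·120 = 754 rad/s.
Step 2 — Transfer function: H(jω) = 1/(1 + jωRC).
Step 3 — Denominator: 1 + jωRC = 1 + j·754·616·1.61e-08 = 1 + j0.007478.
Step 4 — H = 0.9999 - j0.007477.
Step 5 — Magnitude: |H| = 1 (-0.0 dB); phase: φ = -0.4°.

|H| = 1 (-0.0 dB), φ = -0.4°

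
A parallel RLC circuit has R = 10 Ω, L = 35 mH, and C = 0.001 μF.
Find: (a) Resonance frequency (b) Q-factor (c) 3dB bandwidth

Step 1 — Resonance: ω₀ = 1/√(LC) = 1/√(0.035·1e-09) = 1.69e+05 rad/s.
Step 2 — f₀ = ω₀/(2π) = 2.69e+04 Hz.
Step 3 — Parallel Q: Q = R/(ω₀L) = 10/(1.69e+05·0.035) = 0.00169.
Step 4 — Bandwidth: Δω = ω₀/Q = 1e+08 rad/s; BW = Δω/(2π) = 1.592e+07 Hz.

(a) f₀ = 2.69e+04 Hz  (b) Q = 0.00169  (c) BW = 1.592e+07 Hz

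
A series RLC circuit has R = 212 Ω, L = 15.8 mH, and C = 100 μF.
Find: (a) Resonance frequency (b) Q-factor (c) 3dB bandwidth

Step 1 — Resonance condition Im(Z)=0 gives ω₀ = 1/√(LC).
Step 2 — ω₀ = 1/√(0.0158·0.0001) = 795.6 rad/s.
Step 3 — f₀ = ω₀/(2π) = 126.6 Hz.
Step 4 — Series Q: Q = ω₀L/R = 795.6·0.0158/212 = 0.05929.
Step 5 — 3dB bandwidth: Δω = ω₀/Q = 1.342e+04 rad/s; BW = Δω/(2π) = 2135 Hz.

(a) f₀ = 126.6 Hz  (b) Q = 0.05929  (c) BW = 2135 Hz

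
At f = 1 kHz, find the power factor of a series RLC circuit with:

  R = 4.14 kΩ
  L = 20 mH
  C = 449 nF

Step 1 — Angular frequency: ω = 2π·f = 2π·1000 = 6283 rad/s.
Step 2 — Component impedances:
  R: Z = R = 4140 Ω
  L: Z = jωL = j·6283·0.02 = 0 + j125.7 Ω
  C: Z = 1/(jωC) = -j/(ω·C) = 0 - j354.5 Ω
Step 3 — Series combination: Z_total = R + L + C = 4140 - j228.8 Ω = 4146∠-3.2° Ω.
Step 4 — Power factor: PF = cos(φ) = Re(Z)/|Z| = 4140/4146.3 = 0.9985.
Step 5 — Type: Im(Z) = -228.8 ⇒ leading (phase φ = -3.2°).

PF = 0.9985 (leading, φ = -3.2°)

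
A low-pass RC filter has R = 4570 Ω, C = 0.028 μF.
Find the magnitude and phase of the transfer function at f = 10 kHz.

Step 1 — Angular frequency: ω = 2π·1e+04 = 6.283e+04 rad/s.
Step 2 — Transfer function: H(jω) = 1/(1 + jωRC).
Step 3 — Denominator: 1 + jωRC = 1 + j·6.283e+04·4570·2.8e-08 = 1 + j8.04.
Step 4 — H = 0.01523 - j0.1225.
Step 5 — Magnitude: |H| = 0.1234 (-18.2 dB); phase: φ = -82.9°.

|H| = 0.1234 (-18.2 dB), φ = -82.9°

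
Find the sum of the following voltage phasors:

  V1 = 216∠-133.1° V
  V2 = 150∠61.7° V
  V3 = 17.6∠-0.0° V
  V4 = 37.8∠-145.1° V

Step 1 — Convert each phasor to rectangular form:
  V1 = 216·(cos(-133.1°) + j·sin(-133.1°)) = -147.6 - j157.7 V
  V2 = 150·(cos(61.7°) + j·sin(61.7°)) = 71.11 + j132.1 V
  V3 = 17.6·(cos(-0.0°) + j·sin(-0.0°)) = 17.6 V
  V4 = 37.8·(cos(-145.1°) + j·sin(-145.1°)) = -31 - j21.63 V
Step 2 — Sum components: V_total = -89.88 - j47.27 V.
Step 3 — Convert to polar: |V_total| = 101.5 V, ∠V_total = -152.3°.

V_total = 101.5∠-152.3° V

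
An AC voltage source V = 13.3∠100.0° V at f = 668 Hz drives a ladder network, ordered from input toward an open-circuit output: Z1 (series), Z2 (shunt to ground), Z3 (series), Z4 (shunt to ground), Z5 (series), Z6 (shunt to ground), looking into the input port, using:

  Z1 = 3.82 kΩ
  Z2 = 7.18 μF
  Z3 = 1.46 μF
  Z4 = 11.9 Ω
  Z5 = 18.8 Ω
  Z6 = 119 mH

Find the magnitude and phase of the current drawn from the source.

Step 1 — Angular frequency: ω = 2π·f = 2π·668 = 4197 rad/s.
Step 2 — Component impedances:
  Z1: Z = R = 3820 Ω
  Z2: Z = 1/(jωC) = -j/(ω·C) = 0 - j33.18 Ω
  Z3: Z = 1/(jωC) = -j/(ω·C) = 0 - j163.2 Ω
  Z4: Z = R = 11.9 Ω
  Z5: Z = R = 18.8 Ω
  Z6: Z = jωL = j·4197·0.119 = 0 + j499.5 Ω
Step 3 — Ladder network (open output): work backward from the far end, alternating series and parallel combinations. Z_in = 3820 - j27.59 Ω = 3820∠-0.4° Ω.
Step 4 — Source phasor: V = 13.3∠100.0° V = -2.31 + j13.1 V.
Step 5 — Ohm's law: I = V / Z_total = (-2.31 + j13.1) / (3820 - j27.59) = -0.0006293 + j0.003424 A.
Step 6 — Convert to polar: |I| = 0.003481 A, ∠I = 100.4°.

I = 0.003481∠100.4° A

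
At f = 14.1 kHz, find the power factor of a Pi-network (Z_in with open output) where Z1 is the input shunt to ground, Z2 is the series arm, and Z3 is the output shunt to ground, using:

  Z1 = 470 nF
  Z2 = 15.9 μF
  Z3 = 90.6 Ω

Step 1 — Angular frequency: ω = 2π·f = 2π·1.41e+04 = 8.859e+04 rad/s.
Step 2 — Component impedances:
  Z1: Z = 1/(jωC) = -j/(ω·C) = 0 - j24.02 Ω
  Z2: Z = 1/(jωC) = -j/(ω·C) = 0 - j0.7099 Ω
  Z3: Z = R = 90.6 Ω
Step 3 — With open output, the series arm Z2 and the output shunt Z3 appear in series to ground: Z2 + Z3 = 90.6 - j0.7099 Ω.
Step 4 — Parallel with input shunt Z1: Z_in = Z1 || (Z2 + Z3) = 5.925 - j22.4 Ω = 23.17∠-75.2° Ω.
Step 5 — Power factor: PF = cos(φ) = Re(Z)/|Z| = 5.925/23.17 = 0.2557.
Step 6 — Type: Im(Z) = -22.4 ⇒ leading (phase φ = -75.2°).

PF = 0.2557 (leading, φ = -75.2°)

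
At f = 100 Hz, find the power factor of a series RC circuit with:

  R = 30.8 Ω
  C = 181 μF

Step 1 — Angular frequency: ω = 2π·f = 2π·100 = 628.3 rad/s.
Step 2 — Component impedances:
  R: Z = R = 30.8 Ω
  C: Z = 1/(jωC) = -j/(ω·C) = 0 - j8.793 Ω
Step 3 — Series combination: Z_total = R + C = 30.8 - j8.793 Ω = 32.03∠-15.9° Ω.
Step 4 — Power factor: PF = cos(φ) = Re(Z)/|Z| = 30.8/32.03 = 0.9616.
Step 5 — Type: Im(Z) = -8.793 ⇒ leading (phase φ = -15.9°).

PF = 0.9616 (leading, φ = -15.9°)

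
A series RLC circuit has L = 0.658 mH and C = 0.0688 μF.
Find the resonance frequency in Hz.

Step 1 — Resonance condition Im(Z)=0 gives ω₀ = 1/√(LC).
Step 2 — ω₀ = 1/√(0.000658·6.88e-08) = 1.486e+05 rad/s.
Step 3 — f₀ = ω₀/(2π) = 2.365e+04 Hz.

f₀ = 2.365e+04 Hz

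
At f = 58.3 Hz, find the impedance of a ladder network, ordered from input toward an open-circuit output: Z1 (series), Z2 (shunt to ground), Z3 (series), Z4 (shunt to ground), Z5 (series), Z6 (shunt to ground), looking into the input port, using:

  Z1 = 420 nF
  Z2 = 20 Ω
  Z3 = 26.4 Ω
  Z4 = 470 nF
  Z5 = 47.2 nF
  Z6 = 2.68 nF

Step 1 — Angular frequency: ω = 2π·f = 2π·58.3 = 366.3 rad/s.
Step 2 — Component impedances:
  Z1: Z = 1/(jωC) = -j/(ω·C) = 0 - j6500 Ω
  Z2: Z = R = 20 Ω
  Z3: Z = R = 26.4 Ω
  Z4: Z = 1/(jωC) = -j/(ω·C) = 0 - j5808 Ω
  Z5: Z = 1/(jωC) = -j/(ω·C) = 0 - j5.784e+04 Ω
  Z6: Z = 1/(jωC) = -j/(ω·C) = 0 - j1.019e+06 Ω
Step 3 — Ladder network (open output): work backward from the far end, alternating series and parallel combinations. Z_in = 20 - j6500 Ω = 6500∠-89.8° Ω.

Z = 20 - j6500 Ω = 6500∠-89.8° Ω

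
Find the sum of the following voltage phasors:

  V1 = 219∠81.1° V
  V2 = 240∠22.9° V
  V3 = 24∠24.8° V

Step 1 — Convert each phasor to rectangular form:
  V1 = 219·(cos(81.1°) + j·sin(81.1°)) = 33.88 + j216.4 V
  V2 = 240·(cos(22.9°) + j·sin(22.9°)) = 221.1 + j93.39 V
  V3 = 24·(cos(24.8°) + j·sin(24.8°)) = 21.79 + j10.07 V
Step 2 — Sum components: V_total = 276.8 + j319.8 V.
Step 3 — Convert to polar: |V_total| = 422.9 V, ∠V_total = 49.1°.

V_total = 422.9∠49.1° V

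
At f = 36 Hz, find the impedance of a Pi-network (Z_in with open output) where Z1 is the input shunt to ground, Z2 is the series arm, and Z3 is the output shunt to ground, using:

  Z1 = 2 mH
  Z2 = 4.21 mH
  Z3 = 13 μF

Step 1 — Angular frequency: ω = 2π·f = 2π·36 = 226.2 rad/s.
Step 2 — Component impedances:
  Z1: Z = jωL = j·226.2·0.002 = 0 + j0.4524 Ω
  Z2: Z = jωL = j·226.2·0.00421 = 0 + j0.9523 Ω
  Z3: Z = 1/(jωC) = -j/(ω·C) = 0 - j340.1 Ω
Step 3 — With open output, the series arm Z2 and the output shunt Z3 appear in series to ground: Z2 + Z3 = 0 - j339.1 Ω.
Step 4 — Parallel with input shunt Z1: Z_in = Z1 || (Z2 + Z3) = 0 + j0.453 Ω = 0.453∠90.0° Ω.

Z = 0 + j0.453 Ω = 0.453∠90.0° Ω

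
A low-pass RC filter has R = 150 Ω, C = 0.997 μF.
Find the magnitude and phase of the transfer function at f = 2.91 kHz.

Step 1 — Angular frequency: ω = 2π·2910 = 1.828e+04 rad/s.
Step 2 — Transfer function: H(jω) = 1/(1 + jωRC).
Step 3 — Denominator: 1 + jωRC = 1 + j·1.828e+04·150·9.97e-07 = 1 + j2.734.
Step 4 — H = 0.118 - j0.3226.
Step 5 — Magnitude: |H| = 0.3435 (-9.3 dB); phase: φ = -69.9°.

|H| = 0.3435 (-9.3 dB), φ = -69.9°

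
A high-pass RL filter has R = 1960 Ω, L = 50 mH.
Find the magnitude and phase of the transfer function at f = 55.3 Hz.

Step 1 — Angular frequency: ω = 2π·55.3 = 347.5 rad/s.
Step 2 — Transfer function: H(jω) = jωL/(R + jωL).
Step 3 — Numerator jωL = j·17.37; denominator R + jωL = 1960 + j17.37.
Step 4 — H = 7.856e-05 + j0.008863.
Step 5 — Magnitude: |H| = 0.008863 (-41.0 dB); phase: φ = 89.5°.

|H| = 0.008863 (-41.0 dB), φ = 89.5°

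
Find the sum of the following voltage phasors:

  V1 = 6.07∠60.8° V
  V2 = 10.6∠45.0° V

Step 1 — Convert each phasor to rectangular form:
  V1 = 6.07·(cos(60.8°) + j·sin(60.8°)) = 2.961 + j5.299 V
  V2 = 10.6·(cos(45.0°) + j·sin(45.0°)) = 7.495 + j7.495 V
Step 2 — Sum components: V_total = 10.46 + j12.79 V.
Step 3 — Convert to polar: |V_total| = 16.52 V, ∠V_total = 50.7°.

V_total = 16.52∠50.7° V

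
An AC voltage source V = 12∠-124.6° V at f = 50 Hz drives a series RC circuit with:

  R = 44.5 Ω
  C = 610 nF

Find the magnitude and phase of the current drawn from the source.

Step 1 — Angular frequency: ω = 2π·f = 2π·50 = 314.2 rad/s.
Step 2 — Component impedances:
  R: Z = R = 44.5 Ω
  C: Z = 1/(jωC) = -j/(ω·C) = 0 - j5218 Ω
Step 3 — Series combination: Z_total = R + C = 44.5 - j5218 Ω = 5218∠-89.5° Ω.
Step 4 — Source phasor: V = 12∠-124.6° V = -6.814 - j9.878 V.
Step 5 — Ohm's law: I = V / Z_total = (-6.814 - j9.878) / (44.5 - j5218) = 0.001882 - j0.001322 A.
Step 6 — Convert to polar: |I| = 0.0023 A, ∠I = -35.1°.

I = 0.0023∠-35.1° A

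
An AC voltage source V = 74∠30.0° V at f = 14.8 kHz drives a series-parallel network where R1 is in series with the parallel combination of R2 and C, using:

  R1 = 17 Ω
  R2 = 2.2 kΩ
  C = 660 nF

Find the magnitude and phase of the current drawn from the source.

Step 1 — Angular frequency: ω = 2π·f = 2π·1.48e+04 = 9.299e+04 rad/s.
Step 2 — Component impedances:
  R1: Z = R = 17 Ω
  R2: Z = R = 2200 Ω
  C: Z = 1/(jωC) = -j/(ω·C) = 0 - j16.29 Ω
Step 3 — Parallel branch: R2 || C = 1/(1/R2 + 1/C) = 0.1207 - j16.29 Ω.
Step 4 — Series with R1: Z_total = R1 + (R2 || C) = 17.12 - j16.29 Ω = 23.63∠-43.6° Ω.
Step 5 — Source phasor: V = 74∠30.0° V = 64.09 + j37 V.
Step 6 — Ohm's law: I = V / Z_total = (64.09 + j37) / (17.12 - j16.29) = 0.8851 + j3.003 A.
Step 7 — Convert to polar: |I| = 3.131 A, ∠I = 73.6°.

I = 3.131∠73.6° A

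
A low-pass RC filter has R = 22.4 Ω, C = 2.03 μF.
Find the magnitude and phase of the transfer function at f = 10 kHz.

Step 1 — Angular frequency: ω = 2π·1e+04 = 6.283e+04 rad/s.
Step 2 — Transfer function: H(jω) = 1/(1 + jωRC).
Step 3 — Denominator: 1 + jωRC = 1 + j·6.283e+04·22.4·2.03e-06 = 1 + j2.857.
Step 4 — H = 0.1091 - j0.3118.
Step 5 — Magnitude: |H| = 0.3304 (-9.6 dB); phase: φ = -70.7°.

|H| = 0.3304 (-9.6 dB), φ = -70.7°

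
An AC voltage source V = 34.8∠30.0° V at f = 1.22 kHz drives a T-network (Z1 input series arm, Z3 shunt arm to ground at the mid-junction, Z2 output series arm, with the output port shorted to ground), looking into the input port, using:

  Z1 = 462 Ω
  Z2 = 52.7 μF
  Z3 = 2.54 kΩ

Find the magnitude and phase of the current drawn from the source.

Step 1 — Angular frequency: ω = 2π·f = 2π·1220 = 7665 rad/s.
Step 2 — Component impedances:
  Z1: Z = R = 462 Ω
  Z2: Z = 1/(jωC) = -j/(ω·C) = 0 - j2.475 Ω
  Z3: Z = R = 2540 Ω
Step 3 — With the output port shorted to ground, the output series arm Z2 runs from the junction to ground; the shunt arm Z3 also runs from the junction to ground. They appear in parallel: Z3 || Z2 = 0.002412 - j2.475 Ω.
Step 4 — Series with input arm Z1: Z_in = Z1 + (Z3 || Z2) = 462 - j2.475 Ω = 462∠-0.3° Ω.
Step 5 — Source phasor: V = 34.8∠30.0° V = 30.14 + j17.4 V.
Step 6 — Ohm's law: I = V / Z_total = (30.14 + j17.4) / (462 - j2.475) = 0.06503 + j0.03801 A.
Step 7 — Convert to polar: |I| = 0.07532 A, ∠I = 30.3°.

I = 0.07532∠30.3° A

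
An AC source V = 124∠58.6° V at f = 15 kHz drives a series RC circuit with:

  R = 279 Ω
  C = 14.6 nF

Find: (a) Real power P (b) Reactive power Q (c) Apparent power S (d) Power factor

Step 1 — Angular frequency: ω = 2π·f = 2π·1.5e+04 = 9.425e+04 rad/s.
Step 2 — Component impedances:
  R: Z = R = 279 Ω
  C: Z = 1/(jωC) = -j/(ω·C) = 0 - j726.7 Ω
Step 3 — Series combination: Z_total = R + C = 279 - j726.7 Ω = 778.5∠-69.0° Ω.
Step 4 — Source phasor: V = 124∠58.6° V = 64.61 + j105.8 V.
Step 5 — Current: I = V / Z = -0.09719 + j0.1262 A = 0.1593∠127.6° A.
Step 6 — Complex power: S = V·I* = 7.079 - j18.44 VA.
Step 7 — Real power: P = Re(S) = 7.079 W.
Step 8 — Reactive power: Q = Im(S) = -18.44 VAR.
Step 9 — Apparent power: |S| = 19.75 VA.
Step 10 — Power factor: PF = P/|S| = 0.3584 (leading).

(a) P = 7.079 W  (b) Q = -18.44 VAR  (c) S = 19.75 VA  (d) PF = 0.3584 (leading)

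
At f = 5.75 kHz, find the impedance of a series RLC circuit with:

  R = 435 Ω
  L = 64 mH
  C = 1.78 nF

Step 1 — Angular frequency: ω = 2π·f = 2π·5750 = 3.613e+04 rad/s.
Step 2 — Component impedances:
  R: Z = R = 435 Ω
  L: Z = jωL = j·3.613e+04·0.064 = 0 + j2312 Ω
  C: Z = 1/(jωC) = -j/(ω·C) = 0 - j1.555e+04 Ω
Step 3 — Series combination: Z_total = R + L + C = 435 - j1.324e+04 Ω = 1.325e+04∠-88.1° Ω.

Z = 435 - j1.324e+04 Ω = 1.325e+04∠-88.1° Ω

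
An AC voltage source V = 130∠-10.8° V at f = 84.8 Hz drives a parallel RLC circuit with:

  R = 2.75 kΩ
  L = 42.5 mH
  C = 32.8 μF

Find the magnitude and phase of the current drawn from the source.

Step 1 — Angular frequency: ω = 2π·f = 2π·84.8 = 532.8 rad/s.
Step 2 — Component impedances:
  R: Z = R = 2750 Ω
  L: Z = jωL = j·532.8·0.0425 = 0 + j22.64 Ω
  C: Z = 1/(jωC) = -j/(ω·C) = 0 - j57.22 Ω
Step 3 — Parallel combination: 1/Z_total = 1/R + 1/L + 1/C; Z_total = 0.5106 + j37.47 Ω = 37.47∠89.2° Ω.
Step 4 — Source phasor: V = 130∠-10.8° V = 127.7 - j24.36 V.
Step 5 — Ohm's law: I = V / Z_total = (127.7 - j24.36) / (0.5106 + j37.47) = -0.6036 - j3.416 A.
Step 6 — Convert to polar: |I| = 3.469 A, ∠I = -100.0°.

I = 3.469∠-100.0° A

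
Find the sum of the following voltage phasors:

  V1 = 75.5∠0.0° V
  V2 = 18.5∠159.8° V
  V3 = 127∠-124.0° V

Step 1 — Convert each phasor to rectangular form:
  V1 = 75.5·(cos(0.0°) + j·sin(0.0°)) = 75.5 V
  V2 = 18.5·(cos(159.8°) + j·sin(159.8°)) = -17.36 + j6.388 V
  V3 = 127·(cos(-124.0°) + j·sin(-124.0°)) = -71.02 - j105.3 V
Step 2 — Sum components: V_total = -12.88 - j98.9 V.
Step 3 — Convert to polar: |V_total| = 99.73 V, ∠V_total = -97.4°.

V_total = 99.73∠-97.4° V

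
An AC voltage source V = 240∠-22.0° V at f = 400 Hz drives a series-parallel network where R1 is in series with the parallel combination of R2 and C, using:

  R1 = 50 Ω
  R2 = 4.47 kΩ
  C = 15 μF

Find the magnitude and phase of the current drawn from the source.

Step 1 — Angular frequency: ω = 2π·f = 2π·400 = 2513 rad/s.
Step 2 — Component impedances:
  R1: Z = R = 50 Ω
  R2: Z = R = 4470 Ω
  C: Z = 1/(jωC) = -j/(ω·C) = 0 - j26.53 Ω
Step 3 — Parallel branch: R2 || C = 1/(1/R2 + 1/C) = 0.1574 - j26.52 Ω.
Step 4 — Series with R1: Z_total = R1 + (R2 || C) = 50.16 - j26.52 Ω = 56.74∠-27.9° Ω.
Step 5 — Source phasor: V = 240∠-22.0° V = 222.5 - j89.91 V.
Step 6 — Ohm's law: I = V / Z_total = (222.5 - j89.91) / (50.16 - j26.52) = 4.208 + j0.4327 A.
Step 7 — Convert to polar: |I| = 4.23 A, ∠I = 5.9°.

I = 4.23∠5.9° A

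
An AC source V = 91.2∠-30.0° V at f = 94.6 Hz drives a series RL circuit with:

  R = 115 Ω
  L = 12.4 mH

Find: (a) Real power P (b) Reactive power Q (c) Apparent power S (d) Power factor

Step 1 — Angular frequency: ω = 2π·f = 2π·94.6 = 594.4 rad/s.
Step 2 — Component impedances:
  R: Z = R = 115 Ω
  L: Z = jωL = j·594.4·0.0124 = 0 + j7.37 Ω
Step 3 — Series combination: Z_total = R + L = 115 + j7.37 Ω = 115.2∠3.7° Ω.
Step 4 — Source phasor: V = 91.2∠-30.0° V = 78.98 - j45.6 V.
Step 5 — Current: I = V / Z = 0.6587 - j0.4387 A = 0.7914∠-33.7° A.
Step 6 — Complex power: S = V·I* = 72.03 + j4.616 VA.
Step 7 — Real power: P = Re(S) = 72.03 W.
Step 8 — Reactive power: Q = Im(S) = 4.616 VAR.
Step 9 — Apparent power: |S| = 72.18 VA.
Step 10 — Power factor: PF = P/|S| = 0.998 (lagging).

(a) P = 72.03 W  (b) Q = 4.616 VAR  (c) S = 72.18 VA  (d) PF = 0.998 (lagging)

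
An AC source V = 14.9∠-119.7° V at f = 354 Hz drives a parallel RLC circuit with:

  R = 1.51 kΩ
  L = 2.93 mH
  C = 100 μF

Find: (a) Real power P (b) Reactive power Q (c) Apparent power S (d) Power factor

Step 1 — Angular frequency: ω = 2π·f = 2π·354 = 2224 rad/s.
Step 2 — Component impedances:
  R: Z = R = 1510 Ω
  L: Z = jωL = j·2224·0.00293 = 0 + j6.517 Ω
  C: Z = 1/(jωC) = -j/(ω·C) = 0 - j4.496 Ω
Step 3 — Parallel combination: 1/Z_total = 1/R + 1/L + 1/C; Z_total = 0.1392 - j14.5 Ω = 14.5∠-89.4° Ω.
Step 4 — Source phasor: V = 14.9∠-119.7° V = -7.382 - j12.94 V.
Step 5 — Current: I = V / Z = 0.8879 - j0.5178 A = 1.028∠-30.3° A.
Step 6 — Complex power: S = V·I* = 0.147 - j15.31 VA.
Step 7 — Real power: P = Re(S) = 0.147 W.
Step 8 — Reactive power: Q = Im(S) = -15.31 VAR.
Step 9 — Apparent power: |S| = 15.32 VA.
Step 10 — Power factor: PF = P/|S| = 0.0096 (leading).

(a) P = 0.147 W  (b) Q = -15.31 VAR  (c) S = 15.32 VA  (d) PF = 0.0096 (leading)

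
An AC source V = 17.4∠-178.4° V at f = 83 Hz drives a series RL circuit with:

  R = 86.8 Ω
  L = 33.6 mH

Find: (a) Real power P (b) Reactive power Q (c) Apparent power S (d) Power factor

Step 1 — Angular frequency: ω = 2π·f = 2π·83 = 521.5 rad/s.
Step 2 — Component impedances:
  R: Z = R = 86.8 Ω
  L: Z = jωL = j·521.5·0.0336 = 0 + j17.52 Ω
Step 3 — Series combination: Z_total = R + L = 86.8 + j17.52 Ω = 88.55∠11.4° Ω.
Step 4 — Source phasor: V = 17.4∠-178.4° V = -17.39 - j0.4858 V.
Step 5 — Current: I = V / Z = -0.1936 + j0.03349 A = 0.1965∠170.2° A.
Step 6 — Complex power: S = V·I* = 3.351 + j0.6766 VA.
Step 7 — Real power: P = Re(S) = 3.351 W.
Step 8 — Reactive power: Q = Im(S) = 0.6766 VAR.
Step 9 — Apparent power: |S| = 3.419 VA.
Step 10 — Power factor: PF = P/|S| = 0.9802 (lagging).

(a) P = 3.351 W  (b) Q = 0.6766 VAR  (c) S = 3.419 VA  (d) PF = 0.9802 (lagging)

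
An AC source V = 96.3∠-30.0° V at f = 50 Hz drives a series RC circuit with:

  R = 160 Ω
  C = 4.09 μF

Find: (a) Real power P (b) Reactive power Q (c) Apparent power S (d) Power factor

Step 1 — Angular frequency: ω = 2π·f = 2π·50 = 314.2 rad/s.
Step 2 — Component impedances:
  R: Z = R = 160 Ω
  C: Z = 1/(jωC) = -j/(ω·C) = 0 - j778.3 Ω
Step 3 — Series combination: Z_total = R + C = 160 - j778.3 Ω = 794.5∠-78.4° Ω.
Step 4 — Source phasor: V = 96.3∠-30.0° V = 83.4 - j48.15 V.
Step 5 — Current: I = V / Z = 0.0805 + j0.09061 A = 0.1212∠48.4° A.
Step 6 — Complex power: S = V·I* = 2.35 - j11.43 VA.
Step 7 — Real power: P = Re(S) = 2.35 W.
Step 8 — Reactive power: Q = Im(S) = -11.43 VAR.
Step 9 — Apparent power: |S| = 11.67 VA.
Step 10 — Power factor: PF = P/|S| = 0.2014 (leading).

(a) P = 2.35 W  (b) Q = -11.43 VAR  (c) S = 11.67 VA  (d) PF = 0.2014 (leading)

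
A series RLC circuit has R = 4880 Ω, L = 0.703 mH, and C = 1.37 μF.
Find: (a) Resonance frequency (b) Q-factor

Step 1 — Resonance condition Im(Z)=0 gives ω₀ = 1/√(LC).
Step 2 — ω₀ = 1/√(0.000703·1.37e-06) = 3.222e+04 rad/s.
Step 3 — f₀ = ω₀/(2π) = 5128 Hz.
Step 4 — Series Q: Q = ω₀L/R = 3.222e+04·0.000703/4880 = 0.004642.

(a) f₀ = 5128 Hz  (b) Q = 0.004642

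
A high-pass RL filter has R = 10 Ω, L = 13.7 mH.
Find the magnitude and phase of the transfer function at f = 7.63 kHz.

Step 1 — Angular frequency: ω = 2π·7630 = 4.794e+04 rad/s.
Step 2 — Transfer function: H(jω) = jωL/(R + jωL).
Step 3 — Numerator jωL = j·656.8; denominator R + jωL = 10 + j656.8.
Step 4 — H = 0.9998 + j0.01522.
Step 5 — Magnitude: |H| = 0.9999 (-0.0 dB); phase: φ = 0.9°.

|H| = 0.9999 (-0.0 dB), φ = 0.9°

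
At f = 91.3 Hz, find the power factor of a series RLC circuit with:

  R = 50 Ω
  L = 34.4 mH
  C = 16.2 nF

Step 1 — Angular frequency: ω = 2π·f = 2π·91.3 = 573.7 rad/s.
Step 2 — Component impedances:
  R: Z = R = 50 Ω
  L: Z = jωL = j·573.7·0.0344 = 0 + j19.73 Ω
  C: Z = 1/(jωC) = -j/(ω·C) = 0 - j1.076e+05 Ω
Step 3 — Series combination: Z_total = R + L + C = 50 - j1.076e+05 Ω = 1.076e+05∠-90.0° Ω.
Step 4 — Power factor: PF = cos(φ) = Re(Z)/|Z| = 50/1.076e+05 = 0.0004647.
Step 5 — Type: Im(Z) = -1.076e+05 ⇒ leading (phase φ = -90.0°).

PF = 0.0004647 (leading, φ = -90.0°)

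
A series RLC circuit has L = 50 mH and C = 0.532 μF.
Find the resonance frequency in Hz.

Step 1 — Resonance condition Im(Z)=0 gives ω₀ = 1/√(LC).
Step 2 — ω₀ = 1/√(0.05·5.32e-07) = 6131 rad/s.
Step 3 — f₀ = ω₀/(2π) = 975.8 Hz.

f₀ = 975.8 Hz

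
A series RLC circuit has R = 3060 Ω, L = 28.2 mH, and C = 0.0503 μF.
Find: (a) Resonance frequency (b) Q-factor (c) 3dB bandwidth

Step 1 — Resonance: ω₀ = 1/√(LC) = 1/√(0.0282·5.03e-08) = 2.655e+04 rad/s.
Step 2 — f₀ = ω₀/(2π) = 4226 Hz.
Step 3 — Series Q: Q = ω₀L/R = 2.655e+04·0.0282/3060 = 0.2447.
Step 4 — Bandwidth: Δω = ω₀/Q = 1.085e+05 rad/s; BW = Δω/(2π) = 1.727e+04 Hz.

(a) f₀ = 4226 Hz  (b) Q = 0.2447  (c) BW = 1.727e+04 Hz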